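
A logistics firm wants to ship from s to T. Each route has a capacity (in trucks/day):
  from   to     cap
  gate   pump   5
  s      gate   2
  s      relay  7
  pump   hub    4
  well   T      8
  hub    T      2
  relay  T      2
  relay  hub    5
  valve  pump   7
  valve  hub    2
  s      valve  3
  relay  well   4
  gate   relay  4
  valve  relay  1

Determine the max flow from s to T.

Augment s->relay->T: bottleneck 2. Total 2.
Augment s->valve->hub->T: bottleneck 2. Total 4.
Augment s->relay->well->T: bottleneck 4. Total 8.
No augmenting path remains in the residual graph.

8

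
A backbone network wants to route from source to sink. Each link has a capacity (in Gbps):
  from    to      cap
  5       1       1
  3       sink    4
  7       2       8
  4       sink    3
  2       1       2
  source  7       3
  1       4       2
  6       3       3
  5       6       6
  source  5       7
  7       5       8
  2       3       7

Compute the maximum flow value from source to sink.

Augment source→7→2→3→sink: bottleneck 3. Total 3.
Augment source→5→1→4→sink: bottleneck 1. Total 4.
Augment source→5→6→3→sink: bottleneck 1. Total 5.
Augment source→5→6→3→2→1→4→sink: bottleneck 1. Total 6.
No augmenting path remains in the residual graph.

6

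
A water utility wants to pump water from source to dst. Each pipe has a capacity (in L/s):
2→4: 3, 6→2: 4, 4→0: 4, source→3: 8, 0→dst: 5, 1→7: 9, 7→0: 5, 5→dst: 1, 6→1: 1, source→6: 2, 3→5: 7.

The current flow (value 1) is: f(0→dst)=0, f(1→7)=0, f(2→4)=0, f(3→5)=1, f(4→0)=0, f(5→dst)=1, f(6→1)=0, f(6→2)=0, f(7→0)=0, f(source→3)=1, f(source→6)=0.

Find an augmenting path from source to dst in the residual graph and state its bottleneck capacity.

source→6→1→7→0→dst, bottleneck 1

Residual along source→6→1→7→0→dst: source→6: 2, 6→1: 1, 1→7: 9, 7→0: 5, 0→dst: 5.
Bottleneck = min = 1.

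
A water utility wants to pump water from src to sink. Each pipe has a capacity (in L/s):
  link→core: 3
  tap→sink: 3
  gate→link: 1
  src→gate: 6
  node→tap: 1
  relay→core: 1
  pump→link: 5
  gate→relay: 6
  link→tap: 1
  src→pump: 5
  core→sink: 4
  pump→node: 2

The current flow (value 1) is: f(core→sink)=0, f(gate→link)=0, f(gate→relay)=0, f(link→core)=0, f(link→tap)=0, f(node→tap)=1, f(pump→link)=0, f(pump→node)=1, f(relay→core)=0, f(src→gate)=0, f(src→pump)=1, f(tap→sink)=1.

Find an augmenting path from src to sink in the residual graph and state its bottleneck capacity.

Residual along src→pump→link→tap→sink: src→pump: 4, pump→link: 5, link→tap: 1, tap→sink: 2.
Bottleneck = min = 1.

src→pump→link→tap→sink, bottleneck 1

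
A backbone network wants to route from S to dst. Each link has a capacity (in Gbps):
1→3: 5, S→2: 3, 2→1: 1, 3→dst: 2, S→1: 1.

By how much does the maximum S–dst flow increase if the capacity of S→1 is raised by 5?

Original max flow = 2.
Even with extra capacity on S→1, another cut of capacity 2 remains binding.
New max flow = 2. Increase = 0.

0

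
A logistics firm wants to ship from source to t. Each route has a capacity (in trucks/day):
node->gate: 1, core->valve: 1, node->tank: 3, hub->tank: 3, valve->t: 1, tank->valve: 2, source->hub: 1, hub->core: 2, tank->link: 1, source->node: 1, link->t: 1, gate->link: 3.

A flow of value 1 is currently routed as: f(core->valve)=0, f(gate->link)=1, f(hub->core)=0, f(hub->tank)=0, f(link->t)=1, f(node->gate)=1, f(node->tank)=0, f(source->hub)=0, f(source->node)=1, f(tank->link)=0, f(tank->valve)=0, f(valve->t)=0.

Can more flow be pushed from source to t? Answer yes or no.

Yes

Residual path source->hub->tank->valve->t has bottleneck 1 > 0.
Pushing 1 along it raises the flow to 2, so the given flow is not maximum.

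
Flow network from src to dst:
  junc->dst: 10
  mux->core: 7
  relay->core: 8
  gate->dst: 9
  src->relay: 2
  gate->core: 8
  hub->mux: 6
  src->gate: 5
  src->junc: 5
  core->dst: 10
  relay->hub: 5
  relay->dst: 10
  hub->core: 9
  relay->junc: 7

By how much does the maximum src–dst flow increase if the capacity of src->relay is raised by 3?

Original max flow = 12.
After raising cap(src->relay), augmenting paths through that edge carry 3 more units.
New max flow = 15. Increase = 3.

3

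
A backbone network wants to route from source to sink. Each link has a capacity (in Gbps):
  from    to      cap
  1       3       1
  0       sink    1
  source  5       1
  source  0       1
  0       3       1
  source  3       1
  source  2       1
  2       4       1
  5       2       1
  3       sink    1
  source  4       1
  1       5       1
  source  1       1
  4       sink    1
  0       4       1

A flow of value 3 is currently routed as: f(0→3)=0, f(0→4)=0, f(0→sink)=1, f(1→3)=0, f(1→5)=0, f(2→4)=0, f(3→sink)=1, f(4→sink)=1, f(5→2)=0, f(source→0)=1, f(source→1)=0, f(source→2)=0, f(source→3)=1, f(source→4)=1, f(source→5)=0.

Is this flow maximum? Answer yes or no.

Yes

Residual reachable from source: {1, 2, 3, 4, 5, source}; sink is not reachable.
Saturated cut: source→0, 3→sink, 4→sink with total capacity 3 = current flow value. Flow is maximum.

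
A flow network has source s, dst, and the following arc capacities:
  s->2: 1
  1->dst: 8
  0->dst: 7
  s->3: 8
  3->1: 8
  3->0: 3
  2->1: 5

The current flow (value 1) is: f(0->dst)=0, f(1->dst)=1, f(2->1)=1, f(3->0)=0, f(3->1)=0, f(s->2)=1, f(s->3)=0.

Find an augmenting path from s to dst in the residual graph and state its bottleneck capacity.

s->3->1->dst, bottleneck 7

Residual along s->3->1->dst: s->3: 8, 3->1: 8, 1->dst: 7.
Bottleneck = min = 7.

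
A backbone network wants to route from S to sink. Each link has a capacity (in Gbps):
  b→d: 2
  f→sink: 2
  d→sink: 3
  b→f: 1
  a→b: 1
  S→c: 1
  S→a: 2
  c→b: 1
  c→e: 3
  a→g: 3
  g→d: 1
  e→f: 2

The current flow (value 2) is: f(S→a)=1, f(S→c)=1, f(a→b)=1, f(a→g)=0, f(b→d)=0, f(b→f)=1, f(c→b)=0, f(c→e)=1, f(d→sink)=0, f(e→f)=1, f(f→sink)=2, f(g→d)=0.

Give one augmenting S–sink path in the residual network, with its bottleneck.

S→a→g→d→sink, bottleneck 1

Residual along S→a→g→d→sink: S→a: 1, a→g: 3, g→d: 1, d→sink: 3.
Bottleneck = min = 1.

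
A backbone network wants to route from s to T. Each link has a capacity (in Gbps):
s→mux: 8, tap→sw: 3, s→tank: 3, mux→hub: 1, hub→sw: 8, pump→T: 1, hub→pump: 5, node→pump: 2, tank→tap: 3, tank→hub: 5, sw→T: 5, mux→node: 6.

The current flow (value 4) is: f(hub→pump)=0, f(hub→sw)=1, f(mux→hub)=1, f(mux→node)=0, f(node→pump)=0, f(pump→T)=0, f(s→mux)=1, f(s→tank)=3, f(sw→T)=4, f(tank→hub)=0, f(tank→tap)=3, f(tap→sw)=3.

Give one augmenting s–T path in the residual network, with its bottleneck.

s→mux→node→pump→T, bottleneck 1

Residual along s→mux→node→pump→T: s→mux: 7, mux→node: 6, node→pump: 2, pump→T: 1.
Bottleneck = min = 1.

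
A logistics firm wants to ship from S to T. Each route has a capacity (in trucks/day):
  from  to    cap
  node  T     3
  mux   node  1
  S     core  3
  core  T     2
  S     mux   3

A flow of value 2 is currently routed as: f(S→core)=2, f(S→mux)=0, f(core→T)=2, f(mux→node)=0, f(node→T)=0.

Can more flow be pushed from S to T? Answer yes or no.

Yes

Residual path S→mux→node→T has bottleneck 1 > 0.
Pushing 1 along it raises the flow to 3, so the given flow is not maximum.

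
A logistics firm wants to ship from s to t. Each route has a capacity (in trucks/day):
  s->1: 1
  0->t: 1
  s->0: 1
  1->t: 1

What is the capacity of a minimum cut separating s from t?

Max flow = 2 (via 2 augmenting paths).
In the residual at optimum, the set reachable from s is {s}.
Cut edges: s->1 (cap 1), s->0 (cap 1). Sum = 2.

2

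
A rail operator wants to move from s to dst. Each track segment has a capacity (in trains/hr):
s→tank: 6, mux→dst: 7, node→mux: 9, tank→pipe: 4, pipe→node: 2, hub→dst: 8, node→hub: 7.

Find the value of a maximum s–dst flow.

2

Augment s→tank→pipe→node→hub→dst: bottleneck 2. Total 2.
No augmenting path remains in the residual graph.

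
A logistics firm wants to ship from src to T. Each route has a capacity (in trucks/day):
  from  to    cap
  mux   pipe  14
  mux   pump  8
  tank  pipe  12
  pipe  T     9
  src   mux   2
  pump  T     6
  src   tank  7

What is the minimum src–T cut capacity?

9

Max flow = 9 (via 2 augmenting paths).
In the residual at optimum, the set reachable from src is {src}.
Cut edges: src→tank (cap 7), src→mux (cap 2). Sum = 9.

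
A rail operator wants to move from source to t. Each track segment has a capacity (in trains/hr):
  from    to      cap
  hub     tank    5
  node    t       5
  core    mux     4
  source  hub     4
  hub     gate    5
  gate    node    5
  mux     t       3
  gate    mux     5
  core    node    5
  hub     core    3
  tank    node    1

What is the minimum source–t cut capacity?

4

Max flow = 4 (via 2 augmenting paths).
In the residual at optimum, the set reachable from source is {source}.
Cut edges: source→hub (cap 4). Sum = 4.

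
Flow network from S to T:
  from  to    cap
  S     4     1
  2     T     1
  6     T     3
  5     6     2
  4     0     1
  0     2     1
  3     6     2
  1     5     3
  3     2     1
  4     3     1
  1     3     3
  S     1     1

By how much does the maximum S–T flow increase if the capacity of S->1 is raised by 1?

1

Original max flow = 2.
After raising cap(S->1), augmenting paths through that edge carry 1 more unit.
New max flow = 3. Increase = 1.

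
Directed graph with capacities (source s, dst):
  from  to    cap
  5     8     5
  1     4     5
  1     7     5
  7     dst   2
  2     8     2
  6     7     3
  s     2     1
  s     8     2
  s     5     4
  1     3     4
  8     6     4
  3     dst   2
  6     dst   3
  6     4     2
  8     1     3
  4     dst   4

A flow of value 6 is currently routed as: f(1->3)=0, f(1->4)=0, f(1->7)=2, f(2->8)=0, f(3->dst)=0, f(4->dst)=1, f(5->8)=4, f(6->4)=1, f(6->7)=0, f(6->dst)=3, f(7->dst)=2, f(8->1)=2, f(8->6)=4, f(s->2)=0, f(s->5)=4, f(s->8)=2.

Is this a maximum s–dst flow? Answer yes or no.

Residual path s->2->8->1->4->dst has bottleneck 1 > 0.
Pushing 1 along it raises the flow to 7, so the given flow is not maximum.

No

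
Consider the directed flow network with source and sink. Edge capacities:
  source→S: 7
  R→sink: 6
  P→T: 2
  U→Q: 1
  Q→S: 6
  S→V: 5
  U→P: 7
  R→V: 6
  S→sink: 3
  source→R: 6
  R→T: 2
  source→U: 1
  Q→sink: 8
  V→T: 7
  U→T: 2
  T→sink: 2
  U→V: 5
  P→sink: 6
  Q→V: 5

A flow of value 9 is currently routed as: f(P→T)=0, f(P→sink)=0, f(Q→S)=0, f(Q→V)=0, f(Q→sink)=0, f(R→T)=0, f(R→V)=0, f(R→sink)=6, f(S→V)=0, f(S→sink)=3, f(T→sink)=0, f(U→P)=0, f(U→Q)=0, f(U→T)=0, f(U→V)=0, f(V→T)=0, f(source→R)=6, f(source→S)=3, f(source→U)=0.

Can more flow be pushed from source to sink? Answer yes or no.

Yes

Residual path source→U→P→sink has bottleneck 1 > 0.
Pushing 1 along it raises the flow to 10, so the given flow is not maximum.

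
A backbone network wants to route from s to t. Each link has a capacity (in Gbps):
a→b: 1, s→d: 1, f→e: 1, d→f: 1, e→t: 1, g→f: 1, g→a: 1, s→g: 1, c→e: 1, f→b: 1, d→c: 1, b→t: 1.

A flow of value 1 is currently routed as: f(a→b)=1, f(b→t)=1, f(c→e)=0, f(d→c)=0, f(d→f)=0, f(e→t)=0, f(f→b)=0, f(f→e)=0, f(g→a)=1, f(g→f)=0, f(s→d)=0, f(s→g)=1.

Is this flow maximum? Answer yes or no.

Residual path s→d→f→e→t has bottleneck 1 > 0.
Pushing 1 along it raises the flow to 2, so the given flow is not maximum.

No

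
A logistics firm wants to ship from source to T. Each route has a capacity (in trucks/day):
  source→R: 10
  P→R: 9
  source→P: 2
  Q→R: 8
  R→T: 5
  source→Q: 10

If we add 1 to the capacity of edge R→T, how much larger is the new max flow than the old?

Original max flow = 5.
After raising cap(R→T), augmenting paths through that edge carry 1 more unit.
New max flow = 6. Increase = 1.

1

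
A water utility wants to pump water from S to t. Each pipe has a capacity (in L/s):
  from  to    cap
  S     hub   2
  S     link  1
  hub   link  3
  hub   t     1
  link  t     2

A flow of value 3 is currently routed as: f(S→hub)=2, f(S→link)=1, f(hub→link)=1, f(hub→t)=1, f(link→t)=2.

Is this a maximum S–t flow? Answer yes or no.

Residual reachable from S: {S}; t is not reachable.
Saturated cut: S→hub, S→link with total capacity 3 = current flow value. Flow is maximum.

Yes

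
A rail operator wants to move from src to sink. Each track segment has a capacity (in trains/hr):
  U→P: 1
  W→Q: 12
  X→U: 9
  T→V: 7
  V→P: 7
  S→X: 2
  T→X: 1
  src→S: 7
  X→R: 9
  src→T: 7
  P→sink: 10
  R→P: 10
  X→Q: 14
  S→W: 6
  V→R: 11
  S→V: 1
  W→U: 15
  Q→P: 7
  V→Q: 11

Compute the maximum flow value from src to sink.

10

Augment src→T→V→P→sink: bottleneck 7. Total 7.
Augment src→S→W→U→P→sink: bottleneck 1. Total 8.
Augment src→S→W→Q→P→sink: bottleneck 2. Total 10.
No augmenting path remains in the residual graph.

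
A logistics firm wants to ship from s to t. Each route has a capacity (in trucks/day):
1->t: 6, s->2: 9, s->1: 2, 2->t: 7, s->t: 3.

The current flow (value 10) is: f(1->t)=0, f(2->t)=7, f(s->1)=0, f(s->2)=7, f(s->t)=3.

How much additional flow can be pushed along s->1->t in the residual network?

2

Residual capacities along the path: s->1: 2, 1->t: 6.
Minimum is 2.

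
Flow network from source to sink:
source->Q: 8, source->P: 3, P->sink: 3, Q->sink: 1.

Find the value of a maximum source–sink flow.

Augment source->P->sink: bottleneck 3. Total 3.
Augment source->Q->sink: bottleneck 1. Total 4.
No augmenting path remains in the residual graph.

4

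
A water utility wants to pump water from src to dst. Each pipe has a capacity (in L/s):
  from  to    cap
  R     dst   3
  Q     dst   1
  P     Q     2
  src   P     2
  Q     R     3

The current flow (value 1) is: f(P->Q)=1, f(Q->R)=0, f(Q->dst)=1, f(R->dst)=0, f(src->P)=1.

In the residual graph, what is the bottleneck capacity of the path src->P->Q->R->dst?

Residual capacities along the path: src->P: 1, P->Q: 1, Q->R: 3, R->dst: 3.
Minimum is 1.

1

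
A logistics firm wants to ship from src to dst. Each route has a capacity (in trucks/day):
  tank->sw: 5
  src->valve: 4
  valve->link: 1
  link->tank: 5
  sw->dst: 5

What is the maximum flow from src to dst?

1

Augment src->valve->link->tank->sw->dst: bottleneck 1. Total 1.
No augmenting path remains in the residual graph.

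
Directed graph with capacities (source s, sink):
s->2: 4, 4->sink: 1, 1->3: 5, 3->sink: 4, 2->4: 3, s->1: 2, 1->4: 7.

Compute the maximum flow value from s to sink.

3

Augment s->1->3->sink: bottleneck 2. Total 2.
Augment s->2->4->sink: bottleneck 1. Total 3.
No augmenting path remains in the residual graph.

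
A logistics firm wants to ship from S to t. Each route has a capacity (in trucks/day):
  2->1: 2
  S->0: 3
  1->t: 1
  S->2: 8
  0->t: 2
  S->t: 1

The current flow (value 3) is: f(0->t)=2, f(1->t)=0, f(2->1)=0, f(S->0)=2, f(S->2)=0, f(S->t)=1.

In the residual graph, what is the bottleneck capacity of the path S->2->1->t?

1

Residual capacities along the path: S->2: 8, 2->1: 2, 1->t: 1.
Minimum is 1.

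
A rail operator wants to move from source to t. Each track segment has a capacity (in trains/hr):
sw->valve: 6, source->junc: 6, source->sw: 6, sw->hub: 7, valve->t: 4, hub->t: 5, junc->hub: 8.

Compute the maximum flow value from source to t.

Augment source->sw->valve->t: bottleneck 4. Total 4.
Augment source->sw->hub->t: bottleneck 2. Total 6.
Augment source->junc->hub->t: bottleneck 3. Total 9.
No augmenting path remains in the residual graph.

9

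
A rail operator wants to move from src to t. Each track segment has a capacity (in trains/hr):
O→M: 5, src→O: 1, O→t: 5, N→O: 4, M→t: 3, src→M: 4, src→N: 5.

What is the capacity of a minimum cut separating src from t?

Max flow = 8 (via 3 augmenting paths).
In the residual at optimum, the set reachable from src is {M, N, src}.
Cut edges: src→O (cap 1), N→O (cap 4), M→t (cap 3). Sum = 8.

8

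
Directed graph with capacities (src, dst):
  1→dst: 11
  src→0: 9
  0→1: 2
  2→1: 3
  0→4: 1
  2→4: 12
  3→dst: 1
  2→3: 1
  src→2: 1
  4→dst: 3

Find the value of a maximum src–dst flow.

4

Augment src→0→4→dst: bottleneck 1. Total 1.
Augment src→0→1→dst: bottleneck 2. Total 3.
Augment src→2→1→dst: bottleneck 1. Total 4.
No augmenting path remains in the residual graph.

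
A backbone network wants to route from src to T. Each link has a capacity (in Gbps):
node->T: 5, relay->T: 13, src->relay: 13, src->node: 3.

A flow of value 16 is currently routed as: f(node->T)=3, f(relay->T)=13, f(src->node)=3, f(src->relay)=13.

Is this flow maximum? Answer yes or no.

Residual reachable from src: {src}; T is not reachable.
Saturated cut: src->node, src->relay with total capacity 16 = current flow value. Flow is maximum.

Yes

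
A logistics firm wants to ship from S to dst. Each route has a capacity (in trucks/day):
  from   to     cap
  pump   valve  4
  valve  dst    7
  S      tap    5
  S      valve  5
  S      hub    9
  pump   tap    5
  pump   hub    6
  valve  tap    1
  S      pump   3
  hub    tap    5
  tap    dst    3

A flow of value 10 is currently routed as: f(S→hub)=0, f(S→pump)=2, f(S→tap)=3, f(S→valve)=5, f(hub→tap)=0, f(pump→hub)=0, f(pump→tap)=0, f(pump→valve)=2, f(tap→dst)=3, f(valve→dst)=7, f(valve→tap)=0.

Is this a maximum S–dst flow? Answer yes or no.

Yes

Residual reachable from S: {S, hub, pump, tap, valve}; dst is not reachable.
Saturated cut: valve→dst, tap→dst with total capacity 10 = current flow value. Flow is maximum.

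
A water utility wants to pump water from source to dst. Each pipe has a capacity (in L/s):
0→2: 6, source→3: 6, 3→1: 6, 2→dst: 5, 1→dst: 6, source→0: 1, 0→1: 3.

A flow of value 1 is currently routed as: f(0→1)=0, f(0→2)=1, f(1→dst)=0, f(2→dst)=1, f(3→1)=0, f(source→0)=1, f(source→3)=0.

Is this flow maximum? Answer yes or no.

No

Residual path source→3→1→dst has bottleneck 6 > 0.
Pushing 6 along it raises the flow to 7, so the given flow is not maximum.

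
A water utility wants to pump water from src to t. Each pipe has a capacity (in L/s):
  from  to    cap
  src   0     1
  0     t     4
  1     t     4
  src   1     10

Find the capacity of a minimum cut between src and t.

5

Max flow = 5 (via 2 augmenting paths).
In the residual at optimum, the set reachable from src is {1, src}.
Cut edges: src→0 (cap 1), 1→t (cap 4). Sum = 5.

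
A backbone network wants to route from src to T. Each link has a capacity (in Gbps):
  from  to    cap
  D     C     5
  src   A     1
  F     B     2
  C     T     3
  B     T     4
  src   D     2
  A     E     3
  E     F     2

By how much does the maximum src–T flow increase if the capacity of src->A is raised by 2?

Original max flow = 3.
After raising cap(src->A), augmenting paths through that edge carry 1 more unit.
New max flow = 4. Increase = 1.

1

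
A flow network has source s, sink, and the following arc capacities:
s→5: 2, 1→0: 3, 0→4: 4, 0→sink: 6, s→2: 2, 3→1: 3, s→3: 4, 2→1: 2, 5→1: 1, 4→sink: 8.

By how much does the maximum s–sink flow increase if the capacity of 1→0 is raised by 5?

Original max flow = 3.
After raising cap(1→0), augmenting paths through that edge carry 3 more units.
New max flow = 6. Increase = 3.

3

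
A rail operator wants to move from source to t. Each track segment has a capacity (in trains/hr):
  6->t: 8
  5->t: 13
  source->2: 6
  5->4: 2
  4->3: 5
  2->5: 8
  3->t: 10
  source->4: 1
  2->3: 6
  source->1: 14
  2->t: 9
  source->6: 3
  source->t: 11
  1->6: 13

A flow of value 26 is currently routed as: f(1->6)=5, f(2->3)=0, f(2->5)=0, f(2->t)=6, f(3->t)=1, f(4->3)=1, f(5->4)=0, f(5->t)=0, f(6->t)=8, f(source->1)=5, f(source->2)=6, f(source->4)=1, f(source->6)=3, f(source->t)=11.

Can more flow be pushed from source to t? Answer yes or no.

No

Residual reachable from source: {1, 6, source}; t is not reachable.
Saturated cut: source->2, source->4, source->t, 6->t with total capacity 26 = current flow value. Flow is maximum.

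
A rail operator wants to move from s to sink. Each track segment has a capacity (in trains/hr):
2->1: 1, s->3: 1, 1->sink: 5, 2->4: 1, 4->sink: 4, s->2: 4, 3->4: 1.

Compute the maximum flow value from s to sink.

3

Augment s->3->4->sink: bottleneck 1. Total 1.
Augment s->2->4->sink: bottleneck 1. Total 2.
Augment s->2->1->sink: bottleneck 1. Total 3.
No augmenting path remains in the residual graph.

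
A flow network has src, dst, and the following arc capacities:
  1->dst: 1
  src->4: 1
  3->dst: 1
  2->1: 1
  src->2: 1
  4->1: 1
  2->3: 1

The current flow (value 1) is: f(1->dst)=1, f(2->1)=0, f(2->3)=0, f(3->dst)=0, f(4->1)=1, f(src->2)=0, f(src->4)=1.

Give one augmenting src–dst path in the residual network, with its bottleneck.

Residual along src->2->3->dst: src->2: 1, 2->3: 1, 3->dst: 1.
Bottleneck = min = 1.

src->2->3->dst, bottleneck 1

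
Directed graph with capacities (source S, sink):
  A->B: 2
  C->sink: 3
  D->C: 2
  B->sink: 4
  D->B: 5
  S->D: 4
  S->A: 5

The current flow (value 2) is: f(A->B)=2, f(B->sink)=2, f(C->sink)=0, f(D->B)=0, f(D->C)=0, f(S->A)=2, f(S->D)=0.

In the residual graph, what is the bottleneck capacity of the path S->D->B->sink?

Residual capacities along the path: S->D: 4, D->B: 5, B->sink: 2.
Minimum is 2.

2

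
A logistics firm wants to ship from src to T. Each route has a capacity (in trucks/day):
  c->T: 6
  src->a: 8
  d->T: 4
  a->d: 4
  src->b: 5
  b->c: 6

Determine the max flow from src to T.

9

Augment src->a->d->T: bottleneck 4. Total 4.
Augment src->b->c->T: bottleneck 5. Total 9.
No augmenting path remains in the residual graph.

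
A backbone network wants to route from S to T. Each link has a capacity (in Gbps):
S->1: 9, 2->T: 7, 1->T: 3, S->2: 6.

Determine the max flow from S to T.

9

Augment S->1->T: bottleneck 3. Total 3.
Augment S->2->T: bottleneck 6. Total 9.
No augmenting path remains in the residual graph.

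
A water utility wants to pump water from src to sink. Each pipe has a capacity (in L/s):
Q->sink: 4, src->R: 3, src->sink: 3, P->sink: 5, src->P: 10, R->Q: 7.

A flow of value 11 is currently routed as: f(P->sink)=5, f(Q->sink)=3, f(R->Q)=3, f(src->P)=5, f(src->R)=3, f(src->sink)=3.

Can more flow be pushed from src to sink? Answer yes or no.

Residual reachable from src: {P, src}; sink is not reachable.
Saturated cut: src->R, src->sink, P->sink with total capacity 11 = current flow value. Flow is maximum.

No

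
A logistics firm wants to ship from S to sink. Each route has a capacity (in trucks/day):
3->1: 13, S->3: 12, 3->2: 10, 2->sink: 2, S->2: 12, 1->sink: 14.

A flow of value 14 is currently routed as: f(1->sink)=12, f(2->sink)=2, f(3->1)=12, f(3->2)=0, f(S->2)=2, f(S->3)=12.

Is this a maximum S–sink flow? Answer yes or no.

Yes

Residual reachable from S: {2, S}; sink is not reachable.
Saturated cut: S->3, 2->sink with total capacity 14 = current flow value. Flow is maximum.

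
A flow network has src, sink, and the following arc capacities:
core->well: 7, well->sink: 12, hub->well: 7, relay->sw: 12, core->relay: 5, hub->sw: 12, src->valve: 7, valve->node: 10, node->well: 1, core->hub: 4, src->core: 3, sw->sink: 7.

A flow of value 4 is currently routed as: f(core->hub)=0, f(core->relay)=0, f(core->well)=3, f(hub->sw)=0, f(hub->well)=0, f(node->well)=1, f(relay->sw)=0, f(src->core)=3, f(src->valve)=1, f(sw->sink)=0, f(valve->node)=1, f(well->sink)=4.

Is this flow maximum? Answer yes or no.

Residual reachable from src: {node, src, valve}; sink is not reachable.
Saturated cut: src->core, node->well with total capacity 4 = current flow value. Flow is maximum.

Yes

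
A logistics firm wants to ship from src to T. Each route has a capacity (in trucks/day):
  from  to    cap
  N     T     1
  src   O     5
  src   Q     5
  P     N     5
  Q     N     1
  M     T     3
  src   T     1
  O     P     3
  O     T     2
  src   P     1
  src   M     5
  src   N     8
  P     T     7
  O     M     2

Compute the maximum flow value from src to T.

Augment src→T: bottleneck 1. Total 1.
Augment src→O→T: bottleneck 2. Total 3.
Augment src→P→T: bottleneck 1. Total 4.
Augment src→M→T: bottleneck 3. Total 7.
Augment src→N→T: bottleneck 1. Total 8.
Augment src→O→P→T: bottleneck 3. Total 11.
No augmenting path remains in the residual graph.

11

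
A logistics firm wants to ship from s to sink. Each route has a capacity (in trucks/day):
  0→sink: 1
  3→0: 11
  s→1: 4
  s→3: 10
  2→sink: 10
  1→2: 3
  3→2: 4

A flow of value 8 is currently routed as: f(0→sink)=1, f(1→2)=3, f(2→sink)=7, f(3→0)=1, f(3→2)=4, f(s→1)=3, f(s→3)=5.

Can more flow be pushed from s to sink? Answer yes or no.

No

Residual reachable from s: {0, 1, 3, s}; sink is not reachable.
Saturated cut: 1→2, 3→2, 0→sink with total capacity 8 = current flow value. Flow is maximum.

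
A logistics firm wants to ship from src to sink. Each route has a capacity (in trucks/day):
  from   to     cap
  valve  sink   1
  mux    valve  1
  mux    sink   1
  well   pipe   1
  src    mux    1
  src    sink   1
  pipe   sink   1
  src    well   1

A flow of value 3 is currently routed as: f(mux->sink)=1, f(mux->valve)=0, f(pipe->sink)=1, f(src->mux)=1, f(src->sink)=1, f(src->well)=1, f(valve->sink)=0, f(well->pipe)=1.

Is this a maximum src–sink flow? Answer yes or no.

Yes

Residual reachable from src: {src}; sink is not reachable.
Saturated cut: src->mux, src->well, src->sink with total capacity 3 = current flow value. Flow is maximum.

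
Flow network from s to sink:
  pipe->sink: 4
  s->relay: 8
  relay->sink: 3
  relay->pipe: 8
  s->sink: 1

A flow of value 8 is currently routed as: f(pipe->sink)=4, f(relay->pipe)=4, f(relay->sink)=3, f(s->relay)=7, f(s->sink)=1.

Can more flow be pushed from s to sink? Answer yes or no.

No

Residual reachable from s: {pipe, relay, s}; sink is not reachable.
Saturated cut: s->sink, relay->sink, pipe->sink with total capacity 8 = current flow value. Flow is maximum.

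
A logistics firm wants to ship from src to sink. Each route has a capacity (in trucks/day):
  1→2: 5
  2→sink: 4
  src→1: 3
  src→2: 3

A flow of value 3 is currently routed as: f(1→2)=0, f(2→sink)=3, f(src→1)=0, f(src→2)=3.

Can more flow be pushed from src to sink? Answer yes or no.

Yes

Residual path src→1→2→sink has bottleneck 1 > 0.
Pushing 1 along it raises the flow to 4, so the given flow is not maximum.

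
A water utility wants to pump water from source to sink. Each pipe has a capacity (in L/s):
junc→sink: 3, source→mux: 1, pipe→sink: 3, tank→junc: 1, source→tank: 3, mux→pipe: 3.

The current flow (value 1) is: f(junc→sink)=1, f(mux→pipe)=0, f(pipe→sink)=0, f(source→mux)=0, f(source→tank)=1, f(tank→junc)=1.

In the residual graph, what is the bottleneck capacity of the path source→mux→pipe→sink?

1

Residual capacities along the path: source→mux: 1, mux→pipe: 3, pipe→sink: 3.
Minimum is 1.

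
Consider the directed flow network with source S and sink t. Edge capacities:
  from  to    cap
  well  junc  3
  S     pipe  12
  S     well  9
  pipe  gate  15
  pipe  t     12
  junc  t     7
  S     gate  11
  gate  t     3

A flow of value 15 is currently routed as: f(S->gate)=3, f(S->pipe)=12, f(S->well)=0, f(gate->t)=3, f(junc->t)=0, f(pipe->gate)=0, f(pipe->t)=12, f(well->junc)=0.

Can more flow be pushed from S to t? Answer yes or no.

Yes

Residual path S->well->junc->t has bottleneck 3 > 0.
Pushing 3 along it raises the flow to 18, so the given flow is not maximum.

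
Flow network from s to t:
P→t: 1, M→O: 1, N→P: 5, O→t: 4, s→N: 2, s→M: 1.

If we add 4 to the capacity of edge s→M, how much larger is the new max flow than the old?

0

Original max flow = 2.
Even with extra capacity on s→M, another cut of capacity 2 remains binding.
New max flow = 2. Increase = 0.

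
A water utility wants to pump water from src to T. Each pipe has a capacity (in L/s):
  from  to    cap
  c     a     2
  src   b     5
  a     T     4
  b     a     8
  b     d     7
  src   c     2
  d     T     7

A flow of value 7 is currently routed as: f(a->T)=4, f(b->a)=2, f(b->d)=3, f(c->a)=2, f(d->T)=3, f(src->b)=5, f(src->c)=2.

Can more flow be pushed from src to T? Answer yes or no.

Residual reachable from src: {src}; T is not reachable.
Saturated cut: src->c, src->b with total capacity 7 = current flow value. Flow is maximum.

No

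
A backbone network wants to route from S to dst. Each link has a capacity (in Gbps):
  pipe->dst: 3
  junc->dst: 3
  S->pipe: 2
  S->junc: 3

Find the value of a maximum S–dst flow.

Augment S->junc->dst: bottleneck 3. Total 3.
Augment S->pipe->dst: bottleneck 2. Total 5.
No augmenting path remains in the residual graph.

5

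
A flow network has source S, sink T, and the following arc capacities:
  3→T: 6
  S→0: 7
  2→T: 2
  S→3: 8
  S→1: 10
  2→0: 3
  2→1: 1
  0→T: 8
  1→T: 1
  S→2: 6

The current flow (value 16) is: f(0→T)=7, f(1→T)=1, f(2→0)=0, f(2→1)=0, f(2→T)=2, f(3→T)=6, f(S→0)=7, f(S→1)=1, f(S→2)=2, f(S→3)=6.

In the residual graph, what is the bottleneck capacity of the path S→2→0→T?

1

Residual capacities along the path: S→2: 4, 2→0: 3, 0→T: 1.
Minimum is 1.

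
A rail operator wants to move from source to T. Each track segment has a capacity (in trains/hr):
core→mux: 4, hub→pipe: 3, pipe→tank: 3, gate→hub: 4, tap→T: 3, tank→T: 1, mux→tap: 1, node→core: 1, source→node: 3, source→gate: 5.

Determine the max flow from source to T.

Augment source→node→core→mux→tap→T: bottleneck 1. Total 1.
Augment source→gate→hub→pipe→tank→T: bottleneck 1. Total 2.
No augmenting path remains in the residual graph.

2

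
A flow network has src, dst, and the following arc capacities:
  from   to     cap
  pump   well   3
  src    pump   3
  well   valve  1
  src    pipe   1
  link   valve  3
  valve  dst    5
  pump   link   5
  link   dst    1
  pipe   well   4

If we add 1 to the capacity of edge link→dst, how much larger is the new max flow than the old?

Original max flow = 4.
Edge link→dst does not cross the min cut (source side {src}), so extra capacity there cannot help.
New max flow = 4. Increase = 0.

0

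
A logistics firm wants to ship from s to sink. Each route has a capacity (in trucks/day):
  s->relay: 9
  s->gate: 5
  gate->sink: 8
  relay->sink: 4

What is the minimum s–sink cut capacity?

Max flow = 9 (via 2 augmenting paths).
In the residual at optimum, the set reachable from s is {relay, s}.
Cut edges: s->gate (cap 5), relay->sink (cap 4). Sum = 9.

9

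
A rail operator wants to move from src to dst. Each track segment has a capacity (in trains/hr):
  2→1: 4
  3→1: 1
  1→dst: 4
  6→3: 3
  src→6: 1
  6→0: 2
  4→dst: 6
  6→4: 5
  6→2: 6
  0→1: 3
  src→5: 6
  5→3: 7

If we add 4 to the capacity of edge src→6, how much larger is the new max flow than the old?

4

Original max flow = 2.
After raising cap(src→6), augmenting paths through that edge carry 4 more units.
New max flow = 6. Increase = 4.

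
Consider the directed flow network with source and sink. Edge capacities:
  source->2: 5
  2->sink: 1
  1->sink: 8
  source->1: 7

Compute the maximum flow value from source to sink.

8

Augment source->2->sink: bottleneck 1. Total 1.
Augment source->1->sink: bottleneck 7. Total 8.
No augmenting path remains in the residual graph.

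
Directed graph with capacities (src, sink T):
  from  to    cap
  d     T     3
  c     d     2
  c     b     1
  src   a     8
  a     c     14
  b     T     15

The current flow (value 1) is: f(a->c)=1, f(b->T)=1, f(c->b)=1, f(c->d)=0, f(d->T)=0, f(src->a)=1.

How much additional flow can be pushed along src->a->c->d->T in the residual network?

Residual capacities along the path: src->a: 7, a->c: 13, c->d: 2, d->T: 3.
Minimum is 2.

2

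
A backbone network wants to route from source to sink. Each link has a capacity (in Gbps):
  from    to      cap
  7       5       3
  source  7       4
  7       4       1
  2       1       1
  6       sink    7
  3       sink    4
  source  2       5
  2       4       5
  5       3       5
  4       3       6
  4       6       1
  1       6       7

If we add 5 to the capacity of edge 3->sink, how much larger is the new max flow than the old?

3

Original max flow = 6.
After raising cap(3->sink), augmenting paths through that edge carry 3 more units.
New max flow = 9. Increase = 3.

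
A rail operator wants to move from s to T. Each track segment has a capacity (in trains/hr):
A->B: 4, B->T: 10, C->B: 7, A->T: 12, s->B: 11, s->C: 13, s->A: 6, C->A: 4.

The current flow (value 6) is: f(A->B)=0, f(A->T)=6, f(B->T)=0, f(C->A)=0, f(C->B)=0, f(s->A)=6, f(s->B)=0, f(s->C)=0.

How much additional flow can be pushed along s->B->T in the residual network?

Residual capacities along the path: s->B: 11, B->T: 10.
Minimum is 10.

10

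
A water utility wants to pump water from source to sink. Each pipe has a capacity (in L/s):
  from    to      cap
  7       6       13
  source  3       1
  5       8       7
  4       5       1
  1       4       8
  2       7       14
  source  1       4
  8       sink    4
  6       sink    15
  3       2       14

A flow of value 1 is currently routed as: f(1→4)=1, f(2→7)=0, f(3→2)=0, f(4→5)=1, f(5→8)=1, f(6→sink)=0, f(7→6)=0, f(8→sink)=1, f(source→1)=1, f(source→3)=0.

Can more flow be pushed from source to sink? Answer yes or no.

Yes

Residual path source→3→2→7→6→sink has bottleneck 1 > 0.
Pushing 1 along it raises the flow to 2, so the given flow is not maximum.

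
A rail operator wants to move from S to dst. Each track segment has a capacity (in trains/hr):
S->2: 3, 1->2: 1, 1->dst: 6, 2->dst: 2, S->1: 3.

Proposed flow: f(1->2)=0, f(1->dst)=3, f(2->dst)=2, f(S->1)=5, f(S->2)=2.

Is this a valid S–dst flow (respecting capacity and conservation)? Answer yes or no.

Capacity violated on S->1: flow 5 > capacity 3.

No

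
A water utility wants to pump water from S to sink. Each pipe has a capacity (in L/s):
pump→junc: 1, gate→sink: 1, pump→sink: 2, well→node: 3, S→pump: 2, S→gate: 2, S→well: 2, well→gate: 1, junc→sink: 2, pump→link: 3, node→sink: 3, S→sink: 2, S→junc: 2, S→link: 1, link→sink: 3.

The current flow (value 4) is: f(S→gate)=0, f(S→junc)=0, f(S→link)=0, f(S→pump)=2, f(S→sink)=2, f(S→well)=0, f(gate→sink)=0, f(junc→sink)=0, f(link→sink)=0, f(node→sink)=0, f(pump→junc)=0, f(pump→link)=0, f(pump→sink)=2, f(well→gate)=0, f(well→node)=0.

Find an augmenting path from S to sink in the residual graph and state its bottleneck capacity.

S→link→sink, bottleneck 1

Residual along S→link→sink: S→link: 1, link→sink: 3.
Bottleneck = min = 1.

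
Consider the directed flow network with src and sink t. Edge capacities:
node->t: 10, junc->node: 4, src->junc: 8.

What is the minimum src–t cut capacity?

4

Max flow = 4 (via 1 augmenting path).
In the residual at optimum, the set reachable from src is {junc, src}.
Cut edges: junc->node (cap 4). Sum = 4.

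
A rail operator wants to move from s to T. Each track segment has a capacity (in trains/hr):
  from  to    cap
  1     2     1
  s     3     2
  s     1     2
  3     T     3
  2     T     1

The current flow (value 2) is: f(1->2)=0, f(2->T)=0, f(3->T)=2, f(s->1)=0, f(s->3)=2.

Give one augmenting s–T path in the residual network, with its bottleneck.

Residual along s->1->2->T: s->1: 2, 1->2: 1, 2->T: 1.
Bottleneck = min = 1.

s->1->2->T, bottleneck 1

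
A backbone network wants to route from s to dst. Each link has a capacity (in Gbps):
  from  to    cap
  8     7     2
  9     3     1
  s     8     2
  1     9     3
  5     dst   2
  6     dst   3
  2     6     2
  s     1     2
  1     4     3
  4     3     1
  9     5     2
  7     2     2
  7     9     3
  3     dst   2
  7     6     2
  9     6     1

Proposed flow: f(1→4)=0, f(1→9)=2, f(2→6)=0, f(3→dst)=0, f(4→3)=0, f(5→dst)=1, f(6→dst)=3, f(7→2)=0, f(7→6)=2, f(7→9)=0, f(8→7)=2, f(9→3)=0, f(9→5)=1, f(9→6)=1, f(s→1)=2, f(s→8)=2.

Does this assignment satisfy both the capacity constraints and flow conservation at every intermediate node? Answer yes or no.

Yes

Every edge has 0 ≤ f(e) ≤ cap(e).
At each intermediate node, inflow equals outflow.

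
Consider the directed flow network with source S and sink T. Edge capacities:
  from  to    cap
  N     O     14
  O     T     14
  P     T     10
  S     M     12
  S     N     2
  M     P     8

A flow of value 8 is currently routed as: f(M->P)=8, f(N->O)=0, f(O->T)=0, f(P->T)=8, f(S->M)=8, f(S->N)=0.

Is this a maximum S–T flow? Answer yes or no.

Residual path S->N->O->T has bottleneck 2 > 0.
Pushing 2 along it raises the flow to 10, so the given flow is not maximum.

No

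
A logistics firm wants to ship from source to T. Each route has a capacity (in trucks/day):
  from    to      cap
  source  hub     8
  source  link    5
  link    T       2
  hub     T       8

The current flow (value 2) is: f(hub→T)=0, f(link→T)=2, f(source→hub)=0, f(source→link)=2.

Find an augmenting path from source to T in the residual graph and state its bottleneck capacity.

source→hub→T, bottleneck 8

Residual along source→hub→T: source→hub: 8, hub→T: 8.
Bottleneck = min = 8.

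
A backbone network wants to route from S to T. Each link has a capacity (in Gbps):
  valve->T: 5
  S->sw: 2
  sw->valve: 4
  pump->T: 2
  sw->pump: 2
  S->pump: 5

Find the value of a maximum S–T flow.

4

Augment S->pump->T: bottleneck 2. Total 2.
Augment S->sw->valve->T: bottleneck 2. Total 4.
No augmenting path remains in the residual graph.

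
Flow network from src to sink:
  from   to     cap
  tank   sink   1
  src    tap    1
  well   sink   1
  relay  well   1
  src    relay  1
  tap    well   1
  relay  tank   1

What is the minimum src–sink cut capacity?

Max flow = 2 (via 2 augmenting paths).
In the residual at optimum, the set reachable from src is {src}.
Cut edges: src→tap (cap 1), src→relay (cap 1). Sum = 2.

2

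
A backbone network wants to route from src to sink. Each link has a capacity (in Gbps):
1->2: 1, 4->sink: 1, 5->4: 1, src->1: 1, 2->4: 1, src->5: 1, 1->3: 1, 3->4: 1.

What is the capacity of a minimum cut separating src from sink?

1

Max flow = 1 (via 1 augmenting path).
In the residual at optimum, the set reachable from src is {1, 2, 3, 4, 5, src}.
Cut edges: 4->sink (cap 1). Sum = 1.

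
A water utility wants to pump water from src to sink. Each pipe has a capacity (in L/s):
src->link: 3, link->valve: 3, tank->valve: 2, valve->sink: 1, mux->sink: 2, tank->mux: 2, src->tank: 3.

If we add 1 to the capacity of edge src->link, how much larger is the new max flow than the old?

Original max flow = 3.
Edge src->link does not cross the min cut (source side {link, src, tank, valve}), so extra capacity there cannot help.
New max flow = 3. Increase = 0.

0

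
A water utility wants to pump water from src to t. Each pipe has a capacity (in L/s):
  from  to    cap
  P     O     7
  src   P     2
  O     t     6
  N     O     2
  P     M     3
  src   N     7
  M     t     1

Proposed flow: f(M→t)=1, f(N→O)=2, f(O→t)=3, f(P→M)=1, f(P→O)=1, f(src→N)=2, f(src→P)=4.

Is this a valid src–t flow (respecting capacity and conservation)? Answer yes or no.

Capacity violated on src→P: flow 4 > capacity 2.

No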